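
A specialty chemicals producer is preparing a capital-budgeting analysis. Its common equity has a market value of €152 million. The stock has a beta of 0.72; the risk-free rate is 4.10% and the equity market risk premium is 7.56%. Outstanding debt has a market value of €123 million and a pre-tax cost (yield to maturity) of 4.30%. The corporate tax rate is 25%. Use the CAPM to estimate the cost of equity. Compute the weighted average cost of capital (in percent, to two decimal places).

6.72%

Cost of equity via CAPM: Re = 4.1% + 0.72 × 7.56% = 9.5432%.
Total capital V = 152 + 123 = 275.
Equity: weight = 152/275 = 0.5527; cost = 9.5432%.
Debt: weight = 123/275 = 0.4473; after-tax cost = 4.3% × (1 − 25%) = 3.2250%.
WACC = 0.5527 × 9.5432% + 0.4473 × 3.2250% = 6.7172%.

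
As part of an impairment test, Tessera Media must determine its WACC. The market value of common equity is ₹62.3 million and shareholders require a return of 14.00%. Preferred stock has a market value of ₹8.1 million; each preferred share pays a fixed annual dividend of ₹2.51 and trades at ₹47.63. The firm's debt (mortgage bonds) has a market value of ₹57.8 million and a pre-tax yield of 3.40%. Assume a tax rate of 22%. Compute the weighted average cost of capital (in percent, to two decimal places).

8.33%

Cost of preferred: Rp = 2.51 / 47.63 = 5.2698%.
Total capital V = 62.3 + 8.1 + 57.8 = 128.2.
Equity: weight = 62.3/128.2 = 0.4860; cost = 14%.
Preferred: weight = 8.1/128.2 = 0.0632; cost = 5.2698%.
Mortgage bonds: weight = 57.8/128.2 = 0.4509; after-tax cost = 3.4% × (1 − 22%) = 2.6520%.
WACC = 0.4860 × 14.0000% + 0.0632 × 5.2698% + 0.4509 × 2.6520% = 8.3321%.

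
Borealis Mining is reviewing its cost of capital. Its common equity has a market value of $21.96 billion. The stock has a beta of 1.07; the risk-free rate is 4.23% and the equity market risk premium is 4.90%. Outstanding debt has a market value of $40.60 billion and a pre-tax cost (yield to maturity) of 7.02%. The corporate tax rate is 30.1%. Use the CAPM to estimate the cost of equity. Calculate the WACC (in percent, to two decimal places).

6.51%

Cost of equity via CAPM: Re = 4.23% + 1.07 × 4.9% = 9.4730%.
Total capital V = 21.96 + 40.6 = 62.56.
Equity: weight = 21.96/62.56 = 0.3510; cost = 9.473%.
Debt: weight = 40.6/62.56 = 0.6490; after-tax cost = 7.02% × (1 − 30.1%) = 4.9070%.
WACC = 0.3510 × 9.4730% + 0.6490 × 4.9070% = 6.5098%.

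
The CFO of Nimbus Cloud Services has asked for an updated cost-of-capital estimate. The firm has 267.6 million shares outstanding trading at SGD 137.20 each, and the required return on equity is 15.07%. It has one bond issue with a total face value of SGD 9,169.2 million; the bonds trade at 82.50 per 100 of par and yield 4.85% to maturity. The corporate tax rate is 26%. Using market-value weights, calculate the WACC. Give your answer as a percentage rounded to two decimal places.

13.11%

Market value of equity E = 137.2 × 267.6m = 36714.72m. Market value of debt D = 9169.2m × 82.5/100 = 7564.59m.
Total capital V = 36714.72 + 7564.59 = 44279.31.
Equity: weight = 36714.72/44279.31 = 0.8292; cost = 15.07%.
Bonds outstanding: weight = 7564.59/44279.31 = 0.1708; after-tax cost = 4.85% × (1 − 26%) = 3.5890%.
WACC = 0.8292 × 15.0700% + 0.1708 × 3.5890% = 13.1086%.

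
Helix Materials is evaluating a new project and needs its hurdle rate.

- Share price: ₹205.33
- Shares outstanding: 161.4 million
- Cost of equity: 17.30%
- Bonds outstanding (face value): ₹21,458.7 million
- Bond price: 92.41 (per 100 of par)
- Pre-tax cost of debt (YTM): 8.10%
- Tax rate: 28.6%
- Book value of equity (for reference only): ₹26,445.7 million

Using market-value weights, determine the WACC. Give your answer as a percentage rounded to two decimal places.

Market value of equity E = 205.33 × 161.4m = 33140.262m. Market value of debt D = 21458.7m × 92.41/100 = 19829.98467m.
Total capital V = 33140.262 + 19829.98467 = 52970.24667.
Equity: weight = 33140.262/52970.24667 = 0.6256; cost = 17.3%.
Bonds outstanding: weight = 19829.98467/52970.24667 = 0.3744; after-tax cost = 8.1% × (1 − 28.6%) = 5.7834%.
WACC = 0.6256 × 17.3000% + 0.3744 × 5.7834% = 12.9886%.

12.99%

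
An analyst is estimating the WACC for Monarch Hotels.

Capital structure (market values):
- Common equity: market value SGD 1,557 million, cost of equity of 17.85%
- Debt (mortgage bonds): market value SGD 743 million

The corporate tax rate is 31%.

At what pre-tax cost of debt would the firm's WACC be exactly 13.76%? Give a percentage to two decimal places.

Total capital V = 1557 + 743 = 2300.
Equity weight = 1557/2300 = 0.6770.
Mortgage bonds weight = 743/2300 = 0.3230.
Equity contribution = 0.6770 × 17.85% = 12.0837%.
Remaining for debt = 13.76% − 12.0837% = 1.6763%.
Rd × (1 − 31%) × 0.3230 = 1.6763%  ⇒  Rd = 7.5205%.

7.52%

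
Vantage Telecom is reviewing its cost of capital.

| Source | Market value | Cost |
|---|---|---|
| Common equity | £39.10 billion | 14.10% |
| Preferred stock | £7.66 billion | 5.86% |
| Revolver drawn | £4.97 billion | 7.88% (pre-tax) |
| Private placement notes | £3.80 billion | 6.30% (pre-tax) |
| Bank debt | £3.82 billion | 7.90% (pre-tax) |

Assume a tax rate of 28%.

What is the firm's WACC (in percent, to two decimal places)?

11.18%

Total capital V = 39.1 + 7.66 + 4.97 + 3.8 + 3.82 = 59.35.
Equity: weight = 39.1/59.35 = 0.6588; cost = 14.1%.
Preferred: weight = 7.66/59.35 = 0.1291; cost = 5.86%.
Revolver drawn: weight = 4.97/59.35 = 0.0837; after-tax cost = 7.88% × (1 − 28%) = 5.6736%.
Private placement notes: weight = 3.8/59.35 = 0.0640; after-tax cost = 6.3% × (1 − 28%) = 4.5360%.
Bank debt: weight = 3.82/59.35 = 0.0644; after-tax cost = 7.9% × (1 − 28%) = 5.6880%.
WACC = 0.6588 × 14.1000% + 0.1291 × 5.8600% + 0.0837 × 5.6736% + 0.0640 × 4.5360% + 0.0644 × 5.6880% = 11.1771%.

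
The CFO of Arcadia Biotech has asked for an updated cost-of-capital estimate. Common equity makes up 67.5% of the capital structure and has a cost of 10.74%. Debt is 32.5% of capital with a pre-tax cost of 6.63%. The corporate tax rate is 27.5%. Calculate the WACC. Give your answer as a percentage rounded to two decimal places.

8.81%

After-tax cost of debt = 6.63% × (1 − 27.5%) = 4.8068%.
WACC = 0.675 × 10.7400% + 0.325 × 4.8068% = 8.8117%.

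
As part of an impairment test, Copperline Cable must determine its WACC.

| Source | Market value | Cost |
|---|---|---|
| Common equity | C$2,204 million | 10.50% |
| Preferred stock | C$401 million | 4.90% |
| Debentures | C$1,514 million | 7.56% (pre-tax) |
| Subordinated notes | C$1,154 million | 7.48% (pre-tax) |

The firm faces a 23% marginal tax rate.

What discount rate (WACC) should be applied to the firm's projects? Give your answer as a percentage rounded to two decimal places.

Total capital V = 2204 + 401 + 1514 + 1154 = 5273.
Equity: weight = 2204/5273 = 0.4180; cost = 10.5%.
Preferred: weight = 401/5273 = 0.0760; cost = 4.9%.
Debentures: weight = 1514/5273 = 0.2871; after-tax cost = 7.56% × (1 − 23%) = 5.8212%.
Subordinated notes: weight = 1154/5273 = 0.2189; after-tax cost = 7.48% × (1 − 23%) = 5.7596%.
WACC = 0.4180 × 10.5000% + 0.0760 × 4.9000% + 0.2871 × 5.8212% + 0.2189 × 5.7596% = 7.6933%.

7.69%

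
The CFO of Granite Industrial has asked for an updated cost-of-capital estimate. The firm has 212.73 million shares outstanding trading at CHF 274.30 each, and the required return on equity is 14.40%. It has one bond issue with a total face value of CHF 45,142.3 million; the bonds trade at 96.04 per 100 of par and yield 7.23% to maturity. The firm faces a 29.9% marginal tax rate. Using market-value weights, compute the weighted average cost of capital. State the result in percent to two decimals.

10.42%

Market value of equity E = 274.3 × 212.73m = 58351.839m. Market value of debt D = 45142.3m × 96.04/100 = 43354.66492m.
Total capital V = 58351.839 + 43354.66492 = 101706.50392.
Equity: weight = 58351.839/101706.50392 = 0.5737; cost = 14.4%.
Bonds outstanding: weight = 43354.66492/101706.50392 = 0.4263; after-tax cost = 7.23% × (1 − 29.9%) = 5.0682%.
WACC = 0.5737 × 14.4000% + 0.4263 × 5.0682% = 10.4221%.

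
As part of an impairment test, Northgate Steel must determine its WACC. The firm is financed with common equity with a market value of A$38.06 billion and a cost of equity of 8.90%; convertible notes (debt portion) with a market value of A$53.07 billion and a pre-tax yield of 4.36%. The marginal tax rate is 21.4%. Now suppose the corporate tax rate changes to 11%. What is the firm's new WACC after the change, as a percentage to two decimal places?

5.98%

After the change:
Total capital V = 38.06 + 53.07 = 91.13.
Equity: weight = 38.06/91.13 = 0.4176; cost = 8.9%.
Convertible notes (debt portion): weight = 53.07/91.13 = 0.5824; after-tax cost = 4.36% × (1 − 11%) = 3.8804%.
WACC = 0.4176 × 8.9000% + 0.5824 × 3.8804% = 5.9768%.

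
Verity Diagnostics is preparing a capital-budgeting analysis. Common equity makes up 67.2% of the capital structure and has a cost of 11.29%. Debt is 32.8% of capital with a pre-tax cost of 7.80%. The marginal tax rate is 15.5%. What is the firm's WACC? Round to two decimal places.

9.75%

After-tax cost of debt = 7.8% × (1 − 15.5%) = 6.5910%.
WACC = 0.672 × 11.2900% + 0.328 × 6.5910% = 9.7487%.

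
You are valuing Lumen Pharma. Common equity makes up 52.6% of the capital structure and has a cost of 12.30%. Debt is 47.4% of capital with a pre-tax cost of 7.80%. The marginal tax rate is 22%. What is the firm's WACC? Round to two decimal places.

After-tax cost of debt = 7.8% × (1 − 22%) = 6.0840%.
WACC = 0.526 × 12.3000% + 0.474 × 6.0840% = 9.3536%.

9.35%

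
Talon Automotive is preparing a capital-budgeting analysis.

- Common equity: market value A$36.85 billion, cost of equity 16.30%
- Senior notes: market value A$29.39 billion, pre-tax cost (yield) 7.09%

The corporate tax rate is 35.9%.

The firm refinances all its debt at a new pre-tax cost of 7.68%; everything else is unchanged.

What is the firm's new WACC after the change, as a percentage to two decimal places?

After the change:
Total capital V = 36.85 + 29.39 = 66.24.
Equity: weight = 36.85/66.24 = 0.5563; cost = 16.3%.
Senior notes: weight = 29.39/66.24 = 0.4437; after-tax cost = 7.68% × (1 − 35.9%) = 4.9229%.
WACC = 0.5563 × 16.3000% + 0.4437 × 4.9229% = 11.2521%.

11.25%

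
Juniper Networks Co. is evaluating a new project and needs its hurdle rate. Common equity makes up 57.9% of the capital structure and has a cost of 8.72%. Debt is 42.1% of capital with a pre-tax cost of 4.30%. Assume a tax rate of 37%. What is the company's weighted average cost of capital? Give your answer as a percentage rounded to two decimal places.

After-tax cost of debt = 4.3% × (1 − 37%) = 2.7090%.
WACC = 0.579 × 8.7200% + 0.421 × 2.7090% = 6.1894%.

6.19%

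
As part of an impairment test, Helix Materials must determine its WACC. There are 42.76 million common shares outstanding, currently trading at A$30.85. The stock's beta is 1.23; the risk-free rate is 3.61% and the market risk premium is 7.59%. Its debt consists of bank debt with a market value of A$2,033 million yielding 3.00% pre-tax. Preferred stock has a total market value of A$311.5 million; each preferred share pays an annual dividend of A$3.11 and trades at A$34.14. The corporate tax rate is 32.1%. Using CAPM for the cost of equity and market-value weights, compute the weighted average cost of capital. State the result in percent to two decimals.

Cost of equity via CAPM: Re = 3.61% + 1.23 × 7.59% = 12.9457%.
Cost of preferred: Rp = 3.11 / 34.14 = 9.1095%.
Market value of equity E = 30.85 × 42.76m = 1319.146m.
Total capital V = 1319.146 + 311.5 + 2033 = 3663.646.
Equity: weight = 1319.146/3663.646 = 0.3601; cost = 12.9457%.
Preferred: weight = 311.5/3663.646 = 0.0850; cost = 9.1095%.
Bank debt: weight = 2033/3663.646 = 0.5549; after-tax cost = 3% × (1 − 32.1%) = 2.0370%.
WACC = 0.3601 × 12.9457% + 0.0850 × 9.1095% + 0.5549 × 2.0370% = 6.5662%.

6.57%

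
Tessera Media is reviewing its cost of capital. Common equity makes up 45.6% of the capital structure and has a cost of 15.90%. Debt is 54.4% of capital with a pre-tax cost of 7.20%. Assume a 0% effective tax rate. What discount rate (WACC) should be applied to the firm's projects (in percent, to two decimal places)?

After-tax cost of debt = 7.2% × (1 − 0%) = 7.2000%.
WACC = 0.456 × 15.9000% + 0.544 × 7.2000% = 11.1672%.

11.17%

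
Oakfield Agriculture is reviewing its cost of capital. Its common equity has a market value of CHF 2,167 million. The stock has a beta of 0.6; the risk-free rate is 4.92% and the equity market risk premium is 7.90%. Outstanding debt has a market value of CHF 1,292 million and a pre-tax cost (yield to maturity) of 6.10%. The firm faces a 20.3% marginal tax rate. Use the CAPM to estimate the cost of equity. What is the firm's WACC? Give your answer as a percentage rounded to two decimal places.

7.87%

Cost of equity via CAPM: Re = 4.92% + 0.6 × 7.9% = 9.6600%.
Total capital V = 2167 + 1292 = 3459.
Equity: weight = 2167/3459 = 0.6265; cost = 9.66%.
Debt: weight = 1292/3459 = 0.3735; after-tax cost = 6.1% × (1 − 20.3%) = 4.8617%.
WACC = 0.6265 × 9.6600% + 0.3735 × 4.8617% = 7.8677%.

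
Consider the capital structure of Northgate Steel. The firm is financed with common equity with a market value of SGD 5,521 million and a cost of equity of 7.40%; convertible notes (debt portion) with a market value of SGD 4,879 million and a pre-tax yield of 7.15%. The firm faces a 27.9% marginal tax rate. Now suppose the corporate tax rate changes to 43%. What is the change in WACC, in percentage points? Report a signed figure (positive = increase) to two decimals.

Current WACC:
Total capital V = 5521 + 4879 = 10400.
Equity: weight = 5521/10400 = 0.5309; cost = 7.4%.
Convertible notes (debt portion): weight = 4879/10400 = 0.4691; after-tax cost = 7.15% × (1 − 27.9%) = 5.1552%.
WACC = 0.5309 × 7.4000% + 0.4691 × 5.1552% = 6.3469%.
After the change:
Total capital V = 5521 + 4879 = 10400.
Equity: weight = 5521/10400 = 0.5309; cost = 7.4%.
Convertible notes (debt portion): weight = 4879/10400 = 0.4691; after-tax cost = 7.15% × (1 − 43%) = 4.0755%.
WACC = 0.5309 × 7.4000% + 0.4691 × 4.0755% = 5.8404%.
Change in WACC = 5.8404% − 6.3469% = -0.5065 pp.

-0.51 pp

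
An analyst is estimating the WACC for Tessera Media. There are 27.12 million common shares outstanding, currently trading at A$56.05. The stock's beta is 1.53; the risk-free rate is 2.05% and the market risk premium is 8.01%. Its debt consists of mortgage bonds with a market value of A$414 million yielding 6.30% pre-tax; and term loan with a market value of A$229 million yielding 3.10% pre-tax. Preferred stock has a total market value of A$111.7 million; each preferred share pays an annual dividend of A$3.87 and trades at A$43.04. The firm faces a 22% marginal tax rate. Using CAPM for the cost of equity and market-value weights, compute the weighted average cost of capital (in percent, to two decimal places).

Cost of equity via CAPM: Re = 2.05% + 1.53 × 8.01% = 14.3053%.
Cost of preferred: Rp = 3.87 / 43.04 = 8.9916%.
Market value of equity E = 56.05 × 27.12m = 1520.076m.
Total capital V = 1520.076 + 111.7 + 414 + 229 = 2274.776.
Equity: weight = 1520.076/2274.776 = 0.6682; cost = 14.3053%.
Preferred: weight = 111.7/2274.776 = 0.0491; cost = 8.9916%.
Mortgage bonds: weight = 414/2274.776 = 0.1820; after-tax cost = 6.3% × (1 − 22%) = 4.9140%.
Term loan: weight = 229/2274.776 = 0.1007; after-tax cost = 3.1% × (1 − 22%) = 2.4180%.
WACC = 0.6682 × 14.3053% + 0.0491 × 8.9916% + 0.1820 × 4.9140% + 0.1007 × 2.4180% = 11.1385%.

11.14%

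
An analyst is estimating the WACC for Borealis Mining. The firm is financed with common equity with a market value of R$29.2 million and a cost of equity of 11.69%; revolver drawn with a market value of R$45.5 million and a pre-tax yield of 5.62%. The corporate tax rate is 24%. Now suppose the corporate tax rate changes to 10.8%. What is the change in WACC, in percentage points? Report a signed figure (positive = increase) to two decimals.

Current WACC:
Total capital V = 29.2 + 45.5 = 74.7.
Equity: weight = 29.2/74.7 = 0.3909; cost = 11.69%.
Revolver drawn: weight = 45.5/74.7 = 0.6091; after-tax cost = 5.62% × (1 − 24%) = 4.2712%.
WACC = 0.3909 × 11.6900% + 0.6091 × 4.2712% = 7.1712%.
After the change:
Total capital V = 29.2 + 45.5 = 74.7.
Equity: weight = 29.2/74.7 = 0.3909; cost = 11.69%.
Revolver drawn: weight = 45.5/74.7 = 0.6091; after-tax cost = 5.62% × (1 − 10.8%) = 5.0130%.
WACC = 0.3909 × 11.6900% + 0.6091 × 5.0130% = 7.6230%.
Change in WACC = 7.6230% − 7.1712% = 0.4519 pp.

+0.45 pp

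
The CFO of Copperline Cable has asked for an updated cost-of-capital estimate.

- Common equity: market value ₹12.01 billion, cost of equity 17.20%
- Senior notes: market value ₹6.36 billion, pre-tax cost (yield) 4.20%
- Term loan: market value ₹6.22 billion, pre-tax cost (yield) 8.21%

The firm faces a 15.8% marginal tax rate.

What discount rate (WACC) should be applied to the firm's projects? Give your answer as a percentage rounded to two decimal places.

11.06%

Total capital V = 12.01 + 6.36 + 6.22 = 24.59.
Equity: weight = 12.01/24.59 = 0.4884; cost = 17.2%.
Senior notes: weight = 6.36/24.59 = 0.2586; after-tax cost = 4.2% × (1 − 15.8%) = 3.5364%.
Term loan: weight = 6.22/24.59 = 0.2529; after-tax cost = 8.21% × (1 − 15.8%) = 6.9128%.
WACC = 0.4884 × 17.2000% + 0.2586 × 3.5364% + 0.2529 × 6.9128% = 11.0639%.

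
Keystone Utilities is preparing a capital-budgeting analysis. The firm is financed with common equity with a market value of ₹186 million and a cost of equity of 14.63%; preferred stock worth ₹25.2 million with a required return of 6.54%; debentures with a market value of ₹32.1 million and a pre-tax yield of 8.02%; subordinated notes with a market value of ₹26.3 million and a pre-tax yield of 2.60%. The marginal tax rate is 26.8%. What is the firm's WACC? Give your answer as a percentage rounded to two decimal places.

Total capital V = 186 + 25.2 + 32.1 + 26.3 = 269.6.
Equity: weight = 186/269.6 = 0.6899; cost = 14.63%.
Preferred: weight = 25.2/269.6 = 0.0935; cost = 6.54%.
Debentures: weight = 32.1/269.6 = 0.1191; after-tax cost = 8.02% × (1 − 26.8%) = 5.8706%.
Subordinated notes: weight = 26.3/269.6 = 0.0976; after-tax cost = 2.6% × (1 − 26.8%) = 1.9032%.
WACC = 0.6899 × 14.6300% + 0.0935 × 6.5400% + 0.1191 × 5.8706% + 0.0976 × 1.9032% = 11.5894%.

11.59%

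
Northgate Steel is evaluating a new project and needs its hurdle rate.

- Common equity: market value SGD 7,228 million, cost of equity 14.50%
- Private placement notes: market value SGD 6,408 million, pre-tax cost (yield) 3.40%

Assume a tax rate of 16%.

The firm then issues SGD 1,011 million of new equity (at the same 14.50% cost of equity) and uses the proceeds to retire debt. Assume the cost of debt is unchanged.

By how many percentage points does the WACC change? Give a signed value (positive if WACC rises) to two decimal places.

+0.86 pp

Current WACC:
Total capital V = 7228 + 6408 = 13636.
Equity: weight = 7228/13636 = 0.5301; cost = 14.5%.
Private placement notes: weight = 6408/13636 = 0.4699; after-tax cost = 3.4% × (1 − 16%) = 2.8560%.
WACC = 0.5301 × 14.5000% + 0.4699 × 2.8560% = 9.0281%.
After the change:
Total capital V = 8239 + 5397 = 13636.
Equity: weight = 8239/13636 = 0.6042; cost = 14.5%.
Private placement notes: weight = 5397/13636 = 0.3958; after-tax cost = 3.4% × (1 − 16%) = 2.8560%.
WACC = 0.6042 × 14.5000% + 0.3958 × 2.8560% = 9.8914%.
Change in WACC = 9.8914% − 9.0281% = 0.8633 pp.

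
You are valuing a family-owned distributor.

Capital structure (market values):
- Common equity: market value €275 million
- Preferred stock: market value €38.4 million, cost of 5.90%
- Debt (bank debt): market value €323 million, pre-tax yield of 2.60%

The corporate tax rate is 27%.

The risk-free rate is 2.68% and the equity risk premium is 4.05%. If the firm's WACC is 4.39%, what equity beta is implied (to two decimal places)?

1.09

Total capital V = 275 + 38.4 + 323 = 636.4.
Equity weight = 275/636.4 = 0.4321.
Preferred weight = 38.4/636.4 = 0.0603.
Bank debt weight = 323/636.4 = 0.5075.
Debt contribution = 0.5075 × 2.6% × (1 − 27%) = 0.9633%.
Preferred contribution = 0.0603 × 5.9% = 0.3560%.
Required equity contribution = 4.39% − 1.3193% = 3.0707%  ⇒  Re = 7.1061%.
CAPM: 7.1061% = 2.68% + β × 4.05%  ⇒  β = 1.0929.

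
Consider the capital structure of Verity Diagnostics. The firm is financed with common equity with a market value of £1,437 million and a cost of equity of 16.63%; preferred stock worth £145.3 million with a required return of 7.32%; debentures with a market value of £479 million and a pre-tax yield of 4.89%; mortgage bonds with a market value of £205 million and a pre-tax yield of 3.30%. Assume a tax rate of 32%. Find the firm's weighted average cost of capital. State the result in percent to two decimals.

Total capital V = 1437 + 145.3 + 479 + 205 = 2266.3.
Equity: weight = 1437/2266.3 = 0.6341; cost = 16.63%.
Preferred: weight = 145.3/2266.3 = 0.0641; cost = 7.32%.
Debentures: weight = 479/2266.3 = 0.2114; after-tax cost = 4.89% × (1 − 32%) = 3.3252%.
Mortgage bonds: weight = 205/2266.3 = 0.0905; after-tax cost = 3.3% × (1 − 32%) = 2.2440%.
WACC = 0.6341 × 16.6300% + 0.0641 × 7.3200% + 0.2114 × 3.3252% + 0.0905 × 2.2440% = 11.9197%.

11.92%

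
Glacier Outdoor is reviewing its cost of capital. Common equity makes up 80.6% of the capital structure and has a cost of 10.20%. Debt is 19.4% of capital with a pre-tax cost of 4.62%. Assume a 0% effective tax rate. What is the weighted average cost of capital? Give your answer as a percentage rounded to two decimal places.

9.12%

After-tax cost of debt = 4.62% × (1 − 0%) = 4.6200%.
WACC = 0.806 × 10.2000% + 0.194 × 4.6200% = 9.1175%.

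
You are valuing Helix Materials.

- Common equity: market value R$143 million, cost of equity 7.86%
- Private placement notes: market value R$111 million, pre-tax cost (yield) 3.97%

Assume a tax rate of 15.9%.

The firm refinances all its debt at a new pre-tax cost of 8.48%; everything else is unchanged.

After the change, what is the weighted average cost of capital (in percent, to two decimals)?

7.54%

After the change:
Total capital V = 143 + 111 = 254.
Equity: weight = 143/254 = 0.5630; cost = 7.86%.
Private placement notes: weight = 111/254 = 0.4370; after-tax cost = 8.48% × (1 − 15.9%) = 7.1317%.
WACC = 0.5630 × 7.8600% + 0.4370 × 7.1317% = 7.5417%.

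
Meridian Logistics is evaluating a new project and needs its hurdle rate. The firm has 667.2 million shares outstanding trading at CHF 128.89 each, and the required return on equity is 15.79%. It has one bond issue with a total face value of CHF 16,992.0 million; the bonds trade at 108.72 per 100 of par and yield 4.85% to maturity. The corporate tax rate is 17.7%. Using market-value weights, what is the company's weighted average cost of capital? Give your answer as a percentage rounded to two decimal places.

Market value of equity E = 128.89 × 667.2m = 85995.408m. Market value of debt D = 16992m × 108.72/100 = 18473.7024m.
Total capital V = 85995.408 + 18473.7024 = 104469.1104.
Equity: weight = 85995.408/104469.1104 = 0.8232; cost = 15.79%.
Bonds outstanding: weight = 18473.7024/104469.1104 = 0.1768; after-tax cost = 4.85% × (1 − 17.7%) = 3.9915%.
WACC = 0.8232 × 15.7900% + 0.1768 × 3.9915% = 13.7036%.

13.70%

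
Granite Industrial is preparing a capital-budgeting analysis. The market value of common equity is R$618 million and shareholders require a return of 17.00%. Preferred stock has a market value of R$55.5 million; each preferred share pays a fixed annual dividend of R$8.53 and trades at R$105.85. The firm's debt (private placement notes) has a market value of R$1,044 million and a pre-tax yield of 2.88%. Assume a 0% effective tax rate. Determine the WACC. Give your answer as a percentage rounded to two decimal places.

8.13%

Cost of preferred: Rp = 8.53 / 105.85 = 8.0586%.
Total capital V = 618 + 55.5 + 1044 = 1717.5.
Equity: weight = 618/1717.5 = 0.3598; cost = 17%.
Preferred: weight = 55.5/1717.5 = 0.0323; cost = 8.0586%.
Private placement notes: weight = 1044/1717.5 = 0.6079; after-tax cost = 2.88% × (1 − 0%) = 2.8800%.
WACC = 0.3598 × 17.0000% + 0.0323 × 8.0586% + 0.6079 × 2.8800% = 8.1281%.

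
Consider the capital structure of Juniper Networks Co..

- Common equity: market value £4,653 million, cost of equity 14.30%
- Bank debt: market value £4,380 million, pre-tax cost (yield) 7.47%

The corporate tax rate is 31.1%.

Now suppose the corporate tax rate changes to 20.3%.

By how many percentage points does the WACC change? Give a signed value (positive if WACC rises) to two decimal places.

+0.39 pp

Current WACC:
Total capital V = 4653 + 4380 = 9033.
Equity: weight = 4653/9033 = 0.5151; cost = 14.3%.
Bank debt: weight = 4380/9033 = 0.4849; after-tax cost = 7.47% × (1 − 31.1%) = 5.1468%.
WACC = 0.5151 × 14.3000% + 0.4849 × 5.1468% = 9.8617%.
After the change:
Total capital V = 4653 + 4380 = 9033.
Equity: weight = 4653/9033 = 0.5151; cost = 14.3%.
Bank debt: weight = 4380/9033 = 0.4849; after-tax cost = 7.47% × (1 − 20.3%) = 5.9536%.
WACC = 0.5151 × 14.3000% + 0.4849 × 5.9536% = 10.2529%.
Change in WACC = 10.2529% − 9.8617% = 0.3912 pp.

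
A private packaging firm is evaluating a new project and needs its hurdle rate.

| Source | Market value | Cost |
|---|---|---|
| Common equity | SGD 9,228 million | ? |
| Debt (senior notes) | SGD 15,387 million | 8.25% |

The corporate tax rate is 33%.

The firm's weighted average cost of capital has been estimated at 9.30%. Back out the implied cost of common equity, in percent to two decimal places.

Total capital V = 9228 + 15387 = 24615.
Equity weight = 9228/24615 = 0.3749.
Senior notes weight = 15387/24615 = 0.6251.
Debt contribution = 0.6251 × 8.25% × (1 − 33%) = 3.4553%.
Required equity contribution = 9.3% − 3.4553% = 5.8447%.
Re = 5.8447% / 0.3749 = 15.5904%.

15.59%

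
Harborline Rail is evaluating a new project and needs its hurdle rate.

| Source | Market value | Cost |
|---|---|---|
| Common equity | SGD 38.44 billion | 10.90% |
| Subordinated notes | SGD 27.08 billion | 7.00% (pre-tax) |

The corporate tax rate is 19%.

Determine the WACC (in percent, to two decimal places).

8.74%

Total capital V = 38.44 + 27.08 = 65.52.
Equity: weight = 38.44/65.52 = 0.5867; cost = 10.9%.
Subordinated notes: weight = 27.08/65.52 = 0.4133; after-tax cost = 7% × (1 − 19%) = 5.6700%.
WACC = 0.5867 × 10.9000% + 0.4133 × 5.6700% = 8.7384%.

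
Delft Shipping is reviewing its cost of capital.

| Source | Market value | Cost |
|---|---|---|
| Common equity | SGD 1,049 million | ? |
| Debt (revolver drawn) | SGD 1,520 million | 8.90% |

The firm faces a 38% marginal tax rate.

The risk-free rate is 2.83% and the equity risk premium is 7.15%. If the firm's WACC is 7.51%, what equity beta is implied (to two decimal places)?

1.06

Total capital V = 1049 + 1520 = 2569.
Equity weight = 1049/2569 = 0.4083.
Revolver drawn weight = 1520/2569 = 0.5917.
Debt contribution = 0.5917 × 8.9% × (1 − 38%) = 3.2648%.
Required equity contribution = 7.51% − 3.2648% = 4.2452%  ⇒  Re = 10.3964%.
CAPM: 10.3964% = 2.83% + β × 7.15%  ⇒  β = 1.0582.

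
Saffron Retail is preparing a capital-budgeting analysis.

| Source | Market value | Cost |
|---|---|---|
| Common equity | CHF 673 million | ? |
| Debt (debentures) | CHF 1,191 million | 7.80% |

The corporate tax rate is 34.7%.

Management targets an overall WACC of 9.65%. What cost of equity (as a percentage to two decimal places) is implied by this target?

17.71%

Total capital V = 673 + 1191 = 1864.
Equity weight = 673/1864 = 0.3611.
Debentures weight = 1191/1864 = 0.6389.
Debt contribution = 0.6389 × 7.8% × (1 − 34.7%) = 3.2544%.
Required equity contribution = 9.65% − 3.2544% = 6.3956%.
Re = 6.3956% / 0.3611 = 17.7138%.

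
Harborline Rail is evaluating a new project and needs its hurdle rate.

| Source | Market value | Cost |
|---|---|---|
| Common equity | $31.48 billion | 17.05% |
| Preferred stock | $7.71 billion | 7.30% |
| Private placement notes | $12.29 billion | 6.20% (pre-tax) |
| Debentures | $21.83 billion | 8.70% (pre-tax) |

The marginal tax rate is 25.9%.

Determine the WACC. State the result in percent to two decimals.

10.78%

Total capital V = 31.48 + 7.71 + 12.29 + 21.83 = 73.31.
Equity: weight = 31.48/73.31 = 0.4294; cost = 17.05%.
Preferred: weight = 7.71/73.31 = 0.1052; cost = 7.3%.
Private placement notes: weight = 12.29/73.31 = 0.1676; after-tax cost = 6.2% × (1 − 25.9%) = 4.5942%.
Debentures: weight = 21.83/73.31 = 0.2978; after-tax cost = 8.7% × (1 − 25.9%) = 6.4467%.
WACC = 0.4294 × 17.0500% + 0.1052 × 7.3000% + 0.1676 × 4.5942% + 0.2978 × 6.4467% = 10.7790%.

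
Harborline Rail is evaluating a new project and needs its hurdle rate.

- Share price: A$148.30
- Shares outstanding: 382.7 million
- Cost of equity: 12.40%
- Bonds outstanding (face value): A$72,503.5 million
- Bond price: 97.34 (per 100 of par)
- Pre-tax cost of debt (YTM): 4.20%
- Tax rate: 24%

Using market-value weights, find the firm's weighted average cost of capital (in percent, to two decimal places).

Market value of equity E = 148.3 × 382.7m = 56754.41m. Market value of debt D = 72503.5m × 97.34/100 = 70574.9069m.
Total capital V = 56754.41 + 70574.9069 = 127329.3169.
Equity: weight = 56754.41/127329.3169 = 0.4457; cost = 12.4%.
Bonds outstanding: weight = 70574.9069/127329.3169 = 0.5543; after-tax cost = 4.2% × (1 − 24%) = 3.1920%.
WACC = 0.4457 × 12.4000% + 0.5543 × 3.1920% = 7.2963%.

7.30%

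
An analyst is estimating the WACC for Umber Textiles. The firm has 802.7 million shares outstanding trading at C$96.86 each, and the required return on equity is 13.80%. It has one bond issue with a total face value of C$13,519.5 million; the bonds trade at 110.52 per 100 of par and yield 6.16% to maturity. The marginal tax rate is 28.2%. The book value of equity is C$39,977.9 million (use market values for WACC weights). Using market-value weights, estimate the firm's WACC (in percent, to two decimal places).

12.29%

Market value of equity E = 96.86 × 802.7m = 77749.522m. Market value of debt D = 13519.5m × 110.52/100 = 14941.7514m.
Total capital V = 77749.522 + 14941.7514 = 92691.2734.
Equity: weight = 77749.522/92691.2734 = 0.8388; cost = 13.8%.
Bonds outstanding: weight = 14941.7514/92691.2734 = 0.1612; after-tax cost = 6.16% × (1 − 28.2%) = 4.4229%.
WACC = 0.8388 × 13.8000% + 0.1612 × 4.4229% = 12.2884%.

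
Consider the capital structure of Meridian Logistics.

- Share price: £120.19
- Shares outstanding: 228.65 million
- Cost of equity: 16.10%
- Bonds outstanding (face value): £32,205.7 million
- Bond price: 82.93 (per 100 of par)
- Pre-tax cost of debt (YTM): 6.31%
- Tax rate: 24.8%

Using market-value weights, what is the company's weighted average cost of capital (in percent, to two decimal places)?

Market value of equity E = 120.19 × 228.65m = 27481.4435m. Market value of debt D = 32205.7m × 82.93/100 = 26708.18701m.
Total capital V = 27481.4435 + 26708.18701 = 54189.63051.
Equity: weight = 27481.4435/54189.63051 = 0.5071; cost = 16.1%.
Bonds outstanding: weight = 26708.18701/54189.63051 = 0.4929; after-tax cost = 6.31% × (1 − 24.8%) = 4.7451%.
WACC = 0.5071 × 16.1000% + 0.4929 × 4.7451% = 10.5036%.

10.50%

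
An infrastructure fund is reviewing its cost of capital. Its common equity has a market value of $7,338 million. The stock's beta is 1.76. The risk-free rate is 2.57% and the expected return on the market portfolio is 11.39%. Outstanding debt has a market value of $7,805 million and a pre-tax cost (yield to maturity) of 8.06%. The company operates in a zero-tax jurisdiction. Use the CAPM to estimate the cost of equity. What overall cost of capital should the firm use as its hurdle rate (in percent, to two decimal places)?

Market risk premium = 11.39% − 2.57% = 8.82%.
Cost of equity via CAPM: Re = 2.57% + 1.76 × 8.82% = 18.0932%.
Total capital V = 7338 + 7805 = 15143.
Equity: weight = 7338/15143 = 0.4846; cost = 18.0932%.
Debt: weight = 7805/15143 = 0.5154; after-tax cost = 8.06% × (1 − 0%) = 8.0600%.
WACC = 0.4846 × 18.0932% + 0.5154 × 8.0600% = 12.9219%.

12.92%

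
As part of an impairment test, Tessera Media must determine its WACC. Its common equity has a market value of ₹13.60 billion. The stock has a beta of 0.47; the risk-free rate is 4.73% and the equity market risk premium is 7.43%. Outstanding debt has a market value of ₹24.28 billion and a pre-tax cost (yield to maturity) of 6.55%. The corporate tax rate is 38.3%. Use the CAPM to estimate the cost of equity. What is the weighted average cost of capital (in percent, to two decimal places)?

Cost of equity via CAPM: Re = 4.73% + 0.47 × 7.43% = 8.2221%.
Total capital V = 13.6 + 24.28 = 37.88.
Equity: weight = 13.6/37.88 = 0.3590; cost = 8.2221%.
Debt: weight = 24.28/37.88 = 0.6410; after-tax cost = 6.55% × (1 − 38.3%) = 4.0413%.
WACC = 0.3590 × 8.2221% + 0.6410 × 4.0413% = 5.5424%.

5.54%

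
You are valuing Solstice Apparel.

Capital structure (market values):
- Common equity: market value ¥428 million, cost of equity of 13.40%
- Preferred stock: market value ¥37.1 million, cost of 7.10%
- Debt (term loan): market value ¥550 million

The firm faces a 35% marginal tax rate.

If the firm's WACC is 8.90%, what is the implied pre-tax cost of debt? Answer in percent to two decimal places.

8.49%

Total capital V = 428 + 37.1 + 550 = 1015.1.
Equity weight = 428/1015.1 = 0.4216.
Preferred weight = 37.1/1015.1 = 0.0365.
Term loan weight = 550/1015.1 = 0.5418.
Equity contribution = 0.4216 × 13.4% = 5.6499%.
Preferred contribution = 0.0365 × 7.1% = 0.2595%.
Remaining for debt = 8.9% − 5.9094% = 2.9906%.
Rd × (1 − 35%) × 0.5418 = 2.9906%  ⇒  Rd = 8.4917%.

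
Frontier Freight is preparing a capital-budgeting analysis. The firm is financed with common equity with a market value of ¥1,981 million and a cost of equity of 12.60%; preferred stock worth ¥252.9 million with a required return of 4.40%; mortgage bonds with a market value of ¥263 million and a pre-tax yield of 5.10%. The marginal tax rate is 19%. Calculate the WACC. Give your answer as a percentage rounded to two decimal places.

10.88%

Total capital V = 1981 + 252.9 + 263 = 2496.9.
Equity: weight = 1981/2496.9 = 0.7934; cost = 12.6%.
Preferred: weight = 252.9/2496.9 = 0.1013; cost = 4.4%.
Mortgage bonds: weight = 263/2496.9 = 0.1053; after-tax cost = 5.1% × (1 − 19%) = 4.1310%.
WACC = 0.7934 × 12.6000% + 0.1013 × 4.4000% + 0.1053 × 4.1310% = 10.8774%.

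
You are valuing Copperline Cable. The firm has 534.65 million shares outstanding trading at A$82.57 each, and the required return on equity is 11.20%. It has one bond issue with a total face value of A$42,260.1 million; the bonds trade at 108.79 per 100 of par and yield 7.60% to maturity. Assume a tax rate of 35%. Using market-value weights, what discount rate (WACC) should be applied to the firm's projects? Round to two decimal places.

8.01%

Market value of equity E = 82.57 × 534.65m = 44146.0505m. Market value of debt D = 42260.1m × 108.79/100 = 45974.76279m.
Total capital V = 44146.0505 + 45974.76279 = 90120.81329.
Equity: weight = 44146.0505/90120.81329 = 0.4899; cost = 11.2%.
Bonds outstanding: weight = 45974.76279/90120.81329 = 0.5101; after-tax cost = 7.6% × (1 − 35%) = 4.9400%.
WACC = 0.4899 × 11.2000% + 0.5101 × 4.9400% = 8.0065%.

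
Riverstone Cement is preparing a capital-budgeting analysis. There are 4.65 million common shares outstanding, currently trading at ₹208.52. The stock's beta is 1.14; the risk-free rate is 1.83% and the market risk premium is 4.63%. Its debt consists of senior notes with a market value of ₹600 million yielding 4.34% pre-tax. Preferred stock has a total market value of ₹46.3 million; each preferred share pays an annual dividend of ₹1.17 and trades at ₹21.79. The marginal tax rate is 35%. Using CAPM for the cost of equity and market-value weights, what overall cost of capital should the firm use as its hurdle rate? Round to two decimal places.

5.47%

Cost of equity via CAPM: Re = 1.83% + 1.14 × 4.63% = 7.1082%.
Cost of preferred: Rp = 1.17 / 21.79 = 5.3694%.
Market value of equity E = 208.52 × 4.65m = 969.618m.
Total capital V = 969.618 + 46.3 + 600 = 1615.918.
Equity: weight = 969.618/1615.918 = 0.6000; cost = 7.1082%.
Preferred: weight = 46.3/1615.918 = 0.0287; cost = 5.3694%.
Senior notes: weight = 600/1615.918 = 0.3713; after-tax cost = 4.34% × (1 − 35%) = 2.8210%.
WACC = 0.6000 × 7.1082% + 0.0287 × 5.3694% + 0.3713 × 2.8210% = 5.4665%.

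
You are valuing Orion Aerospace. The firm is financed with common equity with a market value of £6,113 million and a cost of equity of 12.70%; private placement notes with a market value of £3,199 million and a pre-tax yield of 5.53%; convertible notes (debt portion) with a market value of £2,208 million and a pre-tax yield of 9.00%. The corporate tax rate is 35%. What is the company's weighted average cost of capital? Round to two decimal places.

Total capital V = 6113 + 3199 + 2208 = 11520.
Equity: weight = 6113/11520 = 0.5306; cost = 12.7%.
Private placement notes: weight = 3199/11520 = 0.2777; after-tax cost = 5.53% × (1 − 35%) = 3.5945%.
Convertible notes (debt portion): weight = 2208/11520 = 0.1917; after-tax cost = 9% × (1 − 35%) = 5.8500%.
WACC = 0.5306 × 12.7000% + 0.2777 × 3.5945% + 0.1917 × 5.8500% = 8.8586%.

8.86%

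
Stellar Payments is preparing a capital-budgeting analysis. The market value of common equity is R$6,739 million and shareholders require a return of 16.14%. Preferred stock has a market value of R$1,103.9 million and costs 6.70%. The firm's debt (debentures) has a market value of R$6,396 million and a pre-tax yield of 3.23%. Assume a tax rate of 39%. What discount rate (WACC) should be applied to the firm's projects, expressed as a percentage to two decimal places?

Total capital V = 6739 + 1103.9 + 6396 = 14238.9.
Equity: weight = 6739/14238.9 = 0.4733; cost = 16.14%.
Preferred: weight = 1103.9/14238.9 = 0.0775; cost = 6.7%.
Debentures: weight = 6396/14238.9 = 0.4492; after-tax cost = 3.23% × (1 − 39%) = 1.9703%.
WACC = 0.4733 × 16.1400% + 0.0775 × 6.7000% + 0.4492 × 1.9703% = 9.0432%.

9.04%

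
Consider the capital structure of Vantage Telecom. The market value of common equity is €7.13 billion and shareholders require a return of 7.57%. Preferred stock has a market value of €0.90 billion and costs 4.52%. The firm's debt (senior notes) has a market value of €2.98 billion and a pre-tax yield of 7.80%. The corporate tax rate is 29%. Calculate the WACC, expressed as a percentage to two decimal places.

Total capital V = 7.13 + 0.9 + 2.98 = 11.01.
Equity: weight = 7.13/11.01 = 0.6476; cost = 7.57%.
Preferred: weight = 0.9/11.01 = 0.0817; cost = 4.52%.
Senior notes: weight = 2.98/11.01 = 0.2707; after-tax cost = 7.8% × (1 − 29%) = 5.5380%.
WACC = 0.6476 × 7.5700% + 0.0817 × 4.5200% + 0.2707 × 5.5380% = 6.7707%.

6.77%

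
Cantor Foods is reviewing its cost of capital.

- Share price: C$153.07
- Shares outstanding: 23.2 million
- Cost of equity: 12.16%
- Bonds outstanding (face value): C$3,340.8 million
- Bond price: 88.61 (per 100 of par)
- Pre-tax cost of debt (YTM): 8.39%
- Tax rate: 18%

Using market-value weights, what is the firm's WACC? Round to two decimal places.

Market value of equity E = 153.07 × 23.2m = 3551.224m. Market value of debt D = 3340.8m × 88.61/100 = 2960.28288m.
Total capital V = 3551.224 + 2960.28288 = 6511.50688.
Equity: weight = 3551.224/6511.50688 = 0.5454; cost = 12.16%.
Bonds outstanding: weight = 2960.28288/6511.50688 = 0.4546; after-tax cost = 8.39% × (1 − 18%) = 6.8798%.
WACC = 0.5454 × 12.1600% + 0.4546 × 6.8798% = 9.7595%.

9.76%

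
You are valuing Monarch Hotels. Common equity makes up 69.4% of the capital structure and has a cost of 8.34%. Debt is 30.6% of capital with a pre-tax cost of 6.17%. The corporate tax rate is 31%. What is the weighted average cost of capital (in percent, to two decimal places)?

7.09%

After-tax cost of debt = 6.17% × (1 − 31%) = 4.2573%.
WACC = 0.694 × 8.3400% + 0.306 × 4.2573% = 7.0907%.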